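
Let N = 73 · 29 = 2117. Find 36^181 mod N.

Mod 73: 36 ≡ 36; by Fermat, exponent reduces to 181 mod 72 = 37; 36^37 ≡ 36 (mod 73).
Mod 29: 36 ≡ 7; by Fermat, exponent reduces to 181 mod 28 = 13; 7^13 ≡ 25 (mod 29).
Combine by CRT: x ≡ 36 (mod 73), x ≡ 25 (mod 29) ⇒ x ≡ 547 (mod 2117).

547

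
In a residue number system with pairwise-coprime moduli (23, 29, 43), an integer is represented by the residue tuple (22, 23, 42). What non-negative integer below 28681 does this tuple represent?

7911

The moduli are pairwise coprime; N = 23·29·43 = 28681.
N/23 = 1247; 1247 ≡ 5 (mod 23); 5·14 ≡ 1, so inverse 14.
N/29 = 989; 989 ≡ 3 (mod 29); 3·10 ≡ 1, so inverse 10.
N/43 = 667; 667 ≡ 22 (mod 43); 22·2 ≡ 1, so inverse 2.
x ≡ 22·1247·14 + 23·989·10 + 42·667·2 = 667574.
667574 mod 28681 = 7911.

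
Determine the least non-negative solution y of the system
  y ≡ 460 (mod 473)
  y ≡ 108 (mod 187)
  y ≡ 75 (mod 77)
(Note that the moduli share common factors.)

10393

gcd(473, 187) = 11 and 11 | (108 − 460), so the pair is consistent; merging gives y ≡ 2352 (mod 8041), where 8041 = lcm(473, 187).
gcd(8041, 77) = 11 and 11 | (75 − 2352), so the pair is consistent; merging gives y ≡ 10393 (mod 56287), where 56287 = lcm(8041, 77).
The solution is unique modulo lcm(473, 187, 77) = 56287.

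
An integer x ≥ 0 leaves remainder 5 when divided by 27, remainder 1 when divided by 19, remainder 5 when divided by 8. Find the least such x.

From x ≡ 5 (mod 27) write x = 5 + 27t. Substituting into x ≡ 1 (mod 19) gives 27t ≡ 15 (mod 19), and since 8⁻¹ ≡ 12 (mod 19), t ≡ 9. Hence x ≡ 5 + 27·9 = 248 (mod 513).
From x ≡ 248 (mod 513) write x = 248 + 513t. Substituting into x ≡ 5 (mod 8) gives 513t ≡ 5 (mod 8), and since 1⁻¹ ≡ 1 (mod 8), t ≡ 5. Hence x ≡ 248 + 513·5 = 2813 (mod 4104).

2813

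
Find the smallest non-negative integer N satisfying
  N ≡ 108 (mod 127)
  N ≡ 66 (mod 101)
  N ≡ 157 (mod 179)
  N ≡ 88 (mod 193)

From N ≡ 108 (mod 127) write N = 108 + 127t. Substituting into N ≡ 66 (mod 101) gives 127t ≡ 59 (mod 101), and since 26⁻¹ ≡ 35 (mod 101), t ≡ 45. Hence N ≡ 108 + 127·45 = 5823 (mod 12827).
From N ≡ 5823 (mod 12827) write N = 5823 + 12827t. Substituting into N ≡ 157 (mod 179) gives 12827t ≡ 62 (mod 179), and since 118⁻¹ ≡ 44 (mod 179), t ≡ 43. Hence N ≡ 5823 + 12827·43 = 557384 (mod 2296033).
From N ≡ 557384 (mod 2296033) write N = 557384 + 2296033t. Substituting into N ≡ 88 (mod 193) gives 2296033t ≡ 88 (mod 193), and since 105⁻¹ ≡ 125 (mod 193), t ≡ 192. Hence N ≡ 557384 + 2296033·192 = 441395720 (mod 443134369).

441395720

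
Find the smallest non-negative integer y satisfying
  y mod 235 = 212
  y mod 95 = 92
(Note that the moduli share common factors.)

2562

Combine the congruences pairwise.
gcd(235, 95) = 5 and 5 | (92 − 212), so the pair is consistent; merging gives y ≡ 2562 (mod 4465), where 4465 = lcm(235, 95).
The solution is unique modulo lcm(235, 95) = 4465.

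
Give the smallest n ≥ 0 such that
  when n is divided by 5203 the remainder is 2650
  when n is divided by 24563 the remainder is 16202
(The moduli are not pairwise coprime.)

949596

Combine the congruences pairwise.
gcd(5203, 24563) = 121 and 121 | (16202 − 2650), so the pair is consistent; merging gives n ≡ 949596 (mod 1056209), where 1056209 = lcm(5203, 24563).
The solution is unique modulo lcm(5203, 24563) = 1056209.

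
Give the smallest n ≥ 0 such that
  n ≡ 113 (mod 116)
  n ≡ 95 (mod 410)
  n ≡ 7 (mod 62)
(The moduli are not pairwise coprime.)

221905

gcd(116, 410) = 2 and 2 | (95 − 113), so the pair is consistent; merging gives n ≡ 7885 (mod 23780), where 23780 = lcm(116, 410).
gcd(23780, 62) = 2 and 2 | (7 − 7885), so the pair is consistent; merging gives n ≡ 221905 (mod 737180), where 737180 = lcm(23780, 62).
The solution is unique modulo lcm(116, 410, 62) = 737180.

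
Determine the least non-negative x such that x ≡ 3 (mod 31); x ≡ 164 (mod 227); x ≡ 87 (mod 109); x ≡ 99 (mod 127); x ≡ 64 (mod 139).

The moduli are pairwise coprime; N = 31·227·109·127·139 = 13540433549.
N/31 = 436788179; 436788179 ≡ 8 (mod 31); 8·4 ≡ 1, so inverse 4.
N/227 = 59649487; 59649487 ≡ 16 (mod 227); 16·71 ≡ 1, so inverse 71.
N/109 = 124224161; 124224161 ≡ 22 (mod 109); 22·5 ≡ 1, so inverse 5.
N/127 = 106617587; 106617587 ≡ 71 (mod 127); 71·34 ≡ 1, so inverse 34.
N/139 = 97413191; 97413191 ≡ 45 (mod 139); 45·34 ≡ 1, so inverse 34.
x ≡ 3·436788179·4 + 164·59649487·71 + 87·124224161·5 + 99·106617587·34 + 64·97413191·34 = 1324683496269.
1324683496269 mod 13540433549 = 11261442016.

11261442016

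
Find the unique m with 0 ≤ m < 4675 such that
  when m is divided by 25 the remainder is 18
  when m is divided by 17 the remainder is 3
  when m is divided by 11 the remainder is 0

From m ≡ 18 (mod 25) write m = 18 + 25t. Substituting into m ≡ 3 (mod 17) gives 25t ≡ 2 (mod 17), and since 8⁻¹ ≡ 15 (mod 17), t ≡ 13. Hence m ≡ 18 + 25·13 = 343 (mod 425).
From m ≡ 343 (mod 425) write m = 343 + 425t. Substituting into m ≡ 0 (mod 11) gives 425t ≡ 9 (mod 11), and since 7⁻¹ ≡ 8 (mod 11), t ≡ 6. Hence m ≡ 343 + 425·6 = 2893 (mod 4675).

2893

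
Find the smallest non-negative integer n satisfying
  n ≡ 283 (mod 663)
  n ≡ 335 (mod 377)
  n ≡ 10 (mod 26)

30118

gcd(663, 377) = 13 and 13 | (335 − 283), so the pair is consistent; merging gives n ≡ 10891 (mod 19227), where 19227 = lcm(663, 377).
gcd(19227, 26) = 13 and 13 | (10 − 10891), so the pair is consistent; merging gives n ≡ 30118 (mod 38454), where 38454 = lcm(19227, 26).
The solution is unique modulo lcm(663, 377, 26) = 38454.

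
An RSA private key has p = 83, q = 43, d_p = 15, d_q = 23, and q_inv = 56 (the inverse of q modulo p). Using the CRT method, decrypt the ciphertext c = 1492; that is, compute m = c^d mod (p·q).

m₁ = c^(d_p) mod p: c ≡ 81 (mod 83), and 81^15 mod 83 = 17.
m₂ = c^(d_q) mod q: c ≡ 30 (mod 43), and 30^23 mod 43 = 3.
h = q_inv·(m₁ − m₂) mod p = 56·(17 − 3) mod 83 = 37.
m = m₂ + h·q = 3 + 37·43 = 1594.

1594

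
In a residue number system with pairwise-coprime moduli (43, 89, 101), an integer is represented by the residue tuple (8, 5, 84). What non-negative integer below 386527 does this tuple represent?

214406

The moduli are pairwise coprime; N = 43·89·101 = 386527.
N/43 = 8989; 8989 ≡ 2 (mod 43); 2·22 ≡ 1, so inverse 22.
N/89 = 4343; 4343 ≡ 71 (mod 89); 71·84 ≡ 1, so inverse 84.
N/101 = 3827; 3827 ≡ 90 (mod 101); 90·55 ≡ 1, so inverse 55.
x ≡ 8·8989·22 + 5·4343·84 + 84·3827·55 = 21086864.
21086864 mod 386527 = 214406.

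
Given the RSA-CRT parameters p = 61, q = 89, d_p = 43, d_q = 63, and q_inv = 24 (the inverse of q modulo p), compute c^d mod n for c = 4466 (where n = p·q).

2270

m₁ = c^(d_p) mod p: c ≡ 13 (mod 61), and 13^43 mod 61 = 13.
m₂ = c^(d_q) mod q: c ≡ 16 (mod 89), and 16^63 mod 89 = 45.
h = q_inv·(m₁ − m₂) mod p = 24·(13 − 45) mod 61 = 25.
m = m₂ + h·q = 45 + 25·89 = 2270.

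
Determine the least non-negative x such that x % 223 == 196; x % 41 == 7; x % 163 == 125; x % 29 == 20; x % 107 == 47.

761340036

The moduli are pairwise coprime; N = 223·41·163·29·107 = 4624428827.
N/223 = 20737349; 20737349 ≡ 133 (mod 223); 133·166 ≡ 1, so inverse 166.
N/41 = 112790947; 112790947 ≡ 29 (mod 41); 29·17 ≡ 1, so inverse 17.
N/163 = 28370729; 28370729 ≡ 90 (mod 163); 90·96 ≡ 1, so inverse 96.
N/29 = 159463063; 159463063 ≡ 9 (mod 29); 9·13 ≡ 1, so inverse 13.
N/107 = 43218961; 43218961 ≡ 56 (mod 107); 56·86 ≡ 1, so inverse 86.
x ≡ 196·20737349·166 + 7·112790947·17 + 125·28370729·96 + 20·159463063·13 + 47·43218961·86 = 1244732694499.
1244732694499 mod 4624428827 = 761340036.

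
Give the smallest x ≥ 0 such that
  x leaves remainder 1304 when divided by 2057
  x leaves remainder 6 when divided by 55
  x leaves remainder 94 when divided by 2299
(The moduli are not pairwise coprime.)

gcd(2057, 55) = 11 and 11 | (6 − 1304), so the pair is consistent; merging gives x ≡ 3361 (mod 10285), where 10285 = lcm(2057, 55).
gcd(10285, 2299) = 121 and 121 | (94 − 3361), so the pair is consistent; merging gives x ≡ 167921 (mod 195415), where 195415 = lcm(10285, 2299).
The solution is unique modulo lcm(2057, 55, 2299) = 195415.

167921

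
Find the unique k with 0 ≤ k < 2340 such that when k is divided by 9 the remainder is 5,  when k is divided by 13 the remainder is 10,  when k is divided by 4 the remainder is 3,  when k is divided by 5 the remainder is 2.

The moduli are pairwise coprime; N = 9·13·4·5 = 2340.
N/9 = 260; 260 ≡ 8 (mod 9); 8·8 ≡ 1, so inverse 8.
N/13 = 180; 180 ≡ 11 (mod 13); 11·6 ≡ 1, so inverse 6.
N/4 = 585; 585 ≡ 1 (mod 4), inverse 1.
N/5 = 468; 468 ≡ 3 (mod 5); 3·2 ≡ 1, so inverse 2.
k ≡ 5·260·8 + 10·180·6 + 3·585·1 + 2·468·2 = 24827.
24827 mod 2340 = 1427.

1427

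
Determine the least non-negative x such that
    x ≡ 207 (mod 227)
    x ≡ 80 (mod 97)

12011

From x ≡ 207 (mod 227) write x = 207 + 227t. Substituting into x ≡ 80 (mod 97) gives 227t ≡ 67 (mod 97), and since 33⁻¹ ≡ 50 (mod 97), t ≡ 52. Hence x ≡ 207 + 227·52 = 12011 (mod 22019).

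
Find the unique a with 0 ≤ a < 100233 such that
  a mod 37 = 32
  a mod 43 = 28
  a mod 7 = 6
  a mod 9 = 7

89683

The moduli are pairwise coprime; N = 37·43·7·9 = 100233.
N/37 = 2709; 2709 ≡ 8 (mod 37); 8·14 ≡ 1, so inverse 14.
N/43 = 2331; 2331 ≡ 9 (mod 43); 9·24 ≡ 1, so inverse 24.
N/7 = 14319; 14319 ≡ 4 (mod 7); 4·2 ≡ 1, so inverse 2.
N/9 = 11137; 11137 ≡ 4 (mod 9); 4·7 ≡ 1, so inverse 7.
a ≡ 32·2709·14 + 28·2331·24 + 6·14319·2 + 7·11137·7 = 3497605.
3497605 mod 100233 = 89683.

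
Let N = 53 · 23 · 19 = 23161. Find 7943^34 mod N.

11439

Mod 53: 7943 ≡ 46; 46^34 ≡ 44 (mod 53).
Mod 23: 7943 ≡ 8; by Fermat, exponent reduces to 34 mod 22 = 12; 8^12 ≡ 8 (mod 23).
Mod 19: 7943 ≡ 1; by Fermat, exponent reduces to 34 mod 18 = 16; 1^16 ≡ 1 (mod 19).
Combine by CRT: x ≡ 44 (mod 53), x ≡ 8 (mod 23), x ≡ 1 (mod 19) ⇒ x ≡ 11439 (mod 23161).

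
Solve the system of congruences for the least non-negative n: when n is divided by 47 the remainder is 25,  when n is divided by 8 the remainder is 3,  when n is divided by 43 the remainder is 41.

12339

The moduli are pairwise coprime; M = 47·8·43 = 16168.
M/47 = 344; 344 ≡ 15 (mod 47); 15·22 ≡ 1, so inverse 22.
M/8 = 2021; 2021 ≡ 5 (mod 8); 5·5 ≡ 1, so inverse 5.
M/43 = 376; 376 ≡ 32 (mod 43); 32·39 ≡ 1, so inverse 39.
n ≡ 25·344·22 + 3·2021·5 + 41·376·39 = 820739.
820739 mod 16168 = 12339.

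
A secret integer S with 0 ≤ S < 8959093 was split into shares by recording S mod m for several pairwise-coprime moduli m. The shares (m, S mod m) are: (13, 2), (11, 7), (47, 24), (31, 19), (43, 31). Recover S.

The moduli are pairwise coprime; N = 13·11·47·31·43 = 8959093.
N/13 = 689161; 689161 ≡ 5 (mod 13); 5·8 ≡ 1, so inverse 8.
N/11 = 814463; 814463 ≡ 1 (mod 11), inverse 1.
N/47 = 190619; 190619 ≡ 34 (mod 47); 34·18 ≡ 1, so inverse 18.
N/31 = 289003; 289003 ≡ 21 (mod 31); 21·3 ≡ 1, so inverse 3.
N/43 = 208351; 208351 ≡ 16 (mod 43); 16·35 ≡ 1, so inverse 35.
S ≡ 2·689161·8 + 7·814463·1 + 24·190619·18 + 19·289003·3 + 31·208351·35 = 341609231.
341609231 mod 8959093 = 1163697.

1163697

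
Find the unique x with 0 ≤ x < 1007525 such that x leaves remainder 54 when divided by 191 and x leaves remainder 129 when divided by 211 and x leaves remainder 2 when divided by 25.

The moduli are pairwise coprime; N = 191·211·25 = 1007525.
N/191 = 5275; 5275 ≡ 118 (mod 191); 118·34 ≡ 1, so inverse 34.
N/211 = 4775; 4775 ≡ 133 (mod 211); 133·165 ≡ 1, so inverse 165.
N/25 = 40301; 40301 ≡ 1 (mod 25), inverse 1.
x ≡ 54·5275·34 + 129·4775·165 + 2·40301·1 = 111401377.
111401377 mod 1007525 = 573627.

573627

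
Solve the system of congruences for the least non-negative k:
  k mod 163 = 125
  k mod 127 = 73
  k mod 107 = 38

71193

Combine the congruences pairwise.
From k ≡ 125 (mod 163) write k = 125 + 163t. Substituting into k ≡ 73 (mod 127) gives 163t ≡ 75 (mod 127), and since 36⁻¹ ≡ 60 (mod 127), t ≡ 55. Hence k ≡ 125 + 163·55 = 9090 (mod 20701).
From k ≡ 9090 (mod 20701) write k = 9090 + 20701t. Substituting into k ≡ 38 (mod 107) gives 20701t ≡ 43 (mod 107), and since 50⁻¹ ≡ 15 (mod 107), t ≡ 3. Hence k ≡ 9090 + 20701·3 = 71193 (mod 2215007).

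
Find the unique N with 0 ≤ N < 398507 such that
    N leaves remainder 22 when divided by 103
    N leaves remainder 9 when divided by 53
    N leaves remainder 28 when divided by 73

The moduli are pairwise coprime; M = 103·53·73 = 398507.
M/103 = 3869; 3869 ≡ 58 (mod 103); 58·16 ≡ 1, so inverse 16.
M/53 = 7519; 7519 ≡ 46 (mod 53); 46·15 ≡ 1, so inverse 15.
M/73 = 5459; 5459 ≡ 57 (mod 73); 57·41 ≡ 1, so inverse 41.
N ≡ 22·3869·16 + 9·7519·15 + 28·5459·41 = 8643885.
8643885 mod 398507 = 275238.

275238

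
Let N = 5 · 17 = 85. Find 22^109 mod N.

Mod 5: 22 ≡ 2; by Fermat, exponent reduces to 109 mod 4 = 1; 2^1 ≡ 2 (mod 5).
Mod 17: 22 ≡ 5; by Fermat, exponent reduces to 109 mod 16 = 13; 5^13 ≡ 3 (mod 17).
Combine by CRT: x ≡ 2 (mod 5), x ≡ 3 (mod 17) ⇒ x ≡ 37 (mod 85).

37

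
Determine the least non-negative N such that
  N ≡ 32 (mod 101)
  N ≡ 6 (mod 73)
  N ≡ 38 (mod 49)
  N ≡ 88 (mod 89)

15827136

Combine the congruences pairwise.
From N ≡ 32 (mod 101) write N = 32 + 101t. Substituting into N ≡ 6 (mod 73) gives 101t ≡ 47 (mod 73), and since 28⁻¹ ≡ 60 (mod 73), t ≡ 46. Hence N ≡ 32 + 101·46 = 4678 (mod 7373).
From N ≡ 4678 (mod 7373) write N = 4678 + 7373t. Substituting into N ≡ 38 (mod 49) gives 7373t ≡ 15 (mod 49), and since 23⁻¹ ≡ 32 (mod 49), t ≡ 39. Hence N ≡ 4678 + 7373·39 = 292225 (mod 361277).
From N ≡ 292225 (mod 361277) write N = 292225 + 361277t. Substituting into N ≡ 88 (mod 89) gives 361277t ≡ 50 (mod 89), and since 26⁻¹ ≡ 24 (mod 89), t ≡ 43. Hence N ≡ 292225 + 361277·43 = 15827136 (mod 32153653).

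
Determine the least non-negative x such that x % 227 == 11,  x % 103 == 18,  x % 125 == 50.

The moduli are pairwise coprime; N = 227·103·125 = 2922625.
N/227 = 12875; 12875 ≡ 163 (mod 227); 163·39 ≡ 1, so inverse 39.
N/103 = 28375; 28375 ≡ 50 (mod 103); 50·68 ≡ 1, so inverse 68.
N/125 = 23381; 23381 ≡ 6 (mod 125); 6·21 ≡ 1, so inverse 21.
x ≡ 11·12875·39 + 18·28375·68 + 50·23381·21 = 64804425.
64804425 mod 2922625 = 506675.

506675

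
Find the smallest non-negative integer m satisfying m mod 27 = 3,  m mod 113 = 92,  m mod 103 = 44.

The moduli are pairwise coprime; N = 27·113·103 = 314253.
N/27 = 11639; 11639 ≡ 2 (mod 27); 2·14 ≡ 1, so inverse 14.
N/113 = 2781; 2781 ≡ 69 (mod 113); 69·95 ≡ 1, so inverse 95.
N/103 = 3051; 3051 ≡ 64 (mod 103); 64·66 ≡ 1, so inverse 66.
m ≡ 3·11639·14 + 92·2781·95 + 44·3051·66 = 33654882.
33654882 mod 314253 = 29811.

29811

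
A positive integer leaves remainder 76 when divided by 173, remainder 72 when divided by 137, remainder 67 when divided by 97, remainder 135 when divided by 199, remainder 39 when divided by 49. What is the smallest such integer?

9929476071

Combine the congruences pairwise.
From N ≡ 76 (mod 173) write N = 76 + 173t. Substituting into N ≡ 72 (mod 137) gives 173t ≡ 133 (mod 137), and since 36⁻¹ ≡ 118 (mod 137), t ≡ 76. Hence N ≡ 76 + 173·76 = 13224 (mod 23701).
From N ≡ 13224 (mod 23701) write N = 13224 + 23701t. Substituting into N ≡ 67 (mod 97) gives 23701t ≡ 35 (mod 97), and since 33⁻¹ ≡ 50 (mod 97), t ≡ 4. Hence N ≡ 13224 + 23701·4 = 108028 (mod 2298997).
From N ≡ 108028 (mod 2298997) write N = 108028 + 2298997t. Substituting into N ≡ 135 (mod 199) gives 2298997t ≡ 164 (mod 199), and since 149⁻¹ ≡ 195 (mod 199), t ≡ 140. Hence N ≡ 108028 + 2298997·140 = 321967608 (mod 457500403).
From N ≡ 321967608 (mod 457500403) write N = 321967608 + 457500403t. Substituting into N ≡ 39 (mod 49) gives 457500403t ≡ 14 (mod 49), and since 45⁻¹ ≡ 12 (mod 49), t ≡ 21. Hence N ≡ 321967608 + 457500403·21 = 9929476071 (mod 22417519747).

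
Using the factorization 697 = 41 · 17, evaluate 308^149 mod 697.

695

Mod 41: 308 ≡ 21; by Fermat, exponent reduces to 149 mod 40 = 29; 21^29 ≡ 39 (mod 41).
Mod 17: 308 ≡ 2; by Fermat, exponent reduces to 149 mod 16 = 5; 2^5 ≡ 15 (mod 17).
Combine by CRT: x ≡ 39 (mod 41), x ≡ 15 (mod 17) ⇒ x ≡ 695 (mod 697).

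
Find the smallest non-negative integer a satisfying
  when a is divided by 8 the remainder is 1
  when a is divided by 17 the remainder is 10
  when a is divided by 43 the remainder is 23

Combine the congruences pairwise.
From a ≡ 1 (mod 8) write a = 1 + 8t. Substituting into a ≡ 10 (mod 17) gives 8t ≡ 9 (mod 17), and since 8⁻¹ ≡ 15 (mod 17), t ≡ 16. Hence a ≡ 1 + 8·16 = 129 (mod 136).
From a ≡ 129 (mod 136) write a = 129 + 136t. Substituting into a ≡ 23 (mod 43) gives 136t ≡ 23 (mod 43), and since 7⁻¹ ≡ 37 (mod 43), t ≡ 34. Hence a ≡ 129 + 136·34 = 4753 (mod 5848).

4753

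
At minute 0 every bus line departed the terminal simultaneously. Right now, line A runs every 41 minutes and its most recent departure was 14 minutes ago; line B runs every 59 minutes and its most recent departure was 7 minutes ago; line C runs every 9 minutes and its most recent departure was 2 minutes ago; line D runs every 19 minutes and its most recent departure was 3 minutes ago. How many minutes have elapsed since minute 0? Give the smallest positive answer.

374303

The moduli are pairwise coprime; N = 41·59·9·19 = 413649.
N/41 = 10089; 10089 ≡ 3 (mod 41); 3·14 ≡ 1, so inverse 14.
N/59 = 7011; 7011 ≡ 49 (mod 59); 49·53 ≡ 1, so inverse 53.
N/9 = 45961; 45961 ≡ 7 (mod 9); 7·4 ≡ 1, so inverse 4.
N/19 = 21771; 21771 ≡ 16 (mod 19); 16·6 ≡ 1, so inverse 6.
t ≡ 14·10089·14 + 7·7011·53 + 2·45961·4 + 3·21771·6 = 5338091.
5338091 mod 413649 = 374303.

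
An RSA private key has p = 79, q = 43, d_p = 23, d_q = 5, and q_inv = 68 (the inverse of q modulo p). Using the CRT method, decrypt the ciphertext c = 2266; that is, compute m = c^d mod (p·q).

m₁ = c^(d_p) mod p: c ≡ 54 (mod 79), and 54^23 mod 79 = 6.
m₂ = c^(d_q) mod q: c ≡ 30 (mod 43), and 30^5 mod 43 = 12.
h = q_inv·(m₁ − m₂) mod p = 68·(6 − 12) mod 79 = 66.
m = m₂ + h·q = 12 + 66·43 = 2850.

2850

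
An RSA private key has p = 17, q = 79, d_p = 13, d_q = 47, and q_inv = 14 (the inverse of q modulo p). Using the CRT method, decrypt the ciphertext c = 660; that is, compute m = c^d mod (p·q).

600

m₁ = c^(d_p) mod p: c ≡ 14 (mod 17), and 14^13 mod 17 = 5.
m₂ = c^(d_q) mod q: c ≡ 28 (mod 79), and 28^47 mod 79 = 47.
h = q_inv·(m₁ − m₂) mod p = 14·(5 − 47) mod 17 = 7.
m = m₂ + h·q = 47 + 7·79 = 600.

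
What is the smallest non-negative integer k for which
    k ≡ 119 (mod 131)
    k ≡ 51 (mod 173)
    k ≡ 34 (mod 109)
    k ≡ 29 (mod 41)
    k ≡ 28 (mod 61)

The moduli are pairwise coprime; N = 131·173·109·41·61 = 6178137767.
N/131 = 47161357; 47161357 ≡ 47 (mod 131); 47·92 ≡ 1, so inverse 92.
N/173 = 35711779; 35711779 ≡ 81 (mod 173); 81·47 ≡ 1, so inverse 47.
N/109 = 56680163; 56680163 ≡ 54 (mod 109); 54·107 ≡ 1, so inverse 107.
N/41 = 150686287; 150686287 ≡ 12 (mod 41); 12·24 ≡ 1, so inverse 24.
N/61 = 101280947; 101280947 ≡ 24 (mod 61); 24·28 ≡ 1, so inverse 28.
k ≡ 119·47161357·92 + 51·35711779·47 + 34·56680163·107 + 29·150686287·24 + 28·101280947·28 = 992408021893.
992408021893 mod 6178137767 = 3905979173.

3905979173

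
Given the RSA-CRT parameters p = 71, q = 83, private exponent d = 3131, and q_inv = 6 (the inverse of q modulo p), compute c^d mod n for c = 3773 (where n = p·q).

d_p = d mod (p−1) = 3131 mod 70 = 51; d_q = d mod (q−1) = 15.
m₁ = c^(d_p) mod p: c ≡ 10 (mod 71), and 10^51 mod 71 = 15.
m₂ = c^(d_q) mod q: c ≡ 38 (mod 83), and 38^15 mod 83 = 36.
h = q_inv·(m₁ − m₂) mod p = 6·(15 − 36) mod 71 = 16.
m = m₂ + h·q = 36 + 16·83 = 1364.

1364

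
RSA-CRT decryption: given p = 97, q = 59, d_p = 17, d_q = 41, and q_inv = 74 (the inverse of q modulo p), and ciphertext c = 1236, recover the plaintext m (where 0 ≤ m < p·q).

m₁ = c^(d_p) mod p: c ≡ 72 (mod 97), and 72^17 mod 97 = 95.
m₂ = c^(d_q) mod q: c ≡ 56 (mod 59), and 56^41 mod 59 = 31.
h = q_inv·(m₁ − m₂) mod p = 74·(95 − 31) mod 97 = 80.
m = m₂ + h·q = 31 + 80·59 = 4751.

4751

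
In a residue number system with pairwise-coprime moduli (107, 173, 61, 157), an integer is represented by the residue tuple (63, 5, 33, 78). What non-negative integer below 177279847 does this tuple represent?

162999048

From x ≡ 63 (mod 107) write x = 63 + 107t. Substituting into x ≡ 5 (mod 173) gives 107t ≡ 115 (mod 173), and since 107⁻¹ ≡ 76 (mod 173), t ≡ 90. Hence x ≡ 63 + 107·90 = 9693 (mod 18511).
From x ≡ 9693 (mod 18511) write x = 9693 + 18511t. Substituting into x ≡ 33 (mod 61) gives 18511t ≡ 39 (mod 61), and since 28⁻¹ ≡ 24 (mod 61), t ≡ 21. Hence x ≡ 9693 + 18511·21 = 398424 (mod 1129171).
From x ≡ 398424 (mod 1129171) write x = 398424 + 1129171t. Substituting into x ≡ 78 (mod 157) gives 1129171t ≡ 120 (mod 157), and since 27⁻¹ ≡ 64 (mod 157), t ≡ 144. Hence x ≡ 398424 + 1129171·144 = 162999048 (mod 177279847).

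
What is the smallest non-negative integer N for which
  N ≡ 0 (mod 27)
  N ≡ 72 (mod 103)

From N ≡ 0 (mod 27) write N = 0 + 27t. Substituting into N ≡ 72 (mod 103) gives 27t ≡ 72 (mod 103), and since 27⁻¹ ≡ 42 (mod 103), t ≡ 37. Hence N ≡ 0 + 27·37 = 999 (mod 2781).

999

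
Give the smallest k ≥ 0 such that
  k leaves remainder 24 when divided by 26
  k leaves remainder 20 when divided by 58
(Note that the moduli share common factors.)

gcd(26, 58) = 2 and 2 | (20 − 24), so the pair is consistent; merging gives k ≡ 310 (mod 754), where 754 = lcm(26, 58).
The solution is unique modulo lcm(26, 58) = 754.

310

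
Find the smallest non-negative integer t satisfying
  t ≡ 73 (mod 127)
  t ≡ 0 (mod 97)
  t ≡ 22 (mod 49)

The moduli are pairwise coprime; N = 127·97·49 = 603631.
N/127 = 4753; 4753 ≡ 54 (mod 127); 54·40 ≡ 1, so inverse 40.
N/97 = 6223; 6223 ≡ 15 (mod 97); 15·13 ≡ 1, so inverse 13.
N/49 = 12319; 12319 ≡ 20 (mod 49); 20·27 ≡ 1, so inverse 27.
t ≡ 73·4753·40 + 0·6223·13 + 22·12319·27 = 21196246.
21196246 mod 603631 = 69161.

69161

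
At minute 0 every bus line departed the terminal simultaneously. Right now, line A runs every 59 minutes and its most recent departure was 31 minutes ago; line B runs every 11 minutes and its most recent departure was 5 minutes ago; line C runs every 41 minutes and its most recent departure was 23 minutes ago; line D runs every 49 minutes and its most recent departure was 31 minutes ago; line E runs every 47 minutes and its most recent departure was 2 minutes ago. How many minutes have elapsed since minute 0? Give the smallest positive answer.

17496363

The moduli are pairwise coprime; N = 59·11·41·49·47 = 61280527.
N/59 = 1038653; 1038653 ≡ 17 (mod 59); 17·7 ≡ 1, so inverse 7.
N/11 = 5570957; 5570957 ≡ 7 (mod 11); 7·8 ≡ 1, so inverse 8.
N/41 = 1494647; 1494647 ≡ 33 (mod 41); 33·5 ≡ 1, so inverse 5.
N/49 = 1250623; 1250623 ≡ 45 (mod 49); 45·12 ≡ 1, so inverse 12.
N/47 = 1303841; 1303841 ≡ 14 (mod 47); 14·37 ≡ 1, so inverse 37.
t ≡ 31·1038653·7 + 5·5570957·8 + 23·1494647·5 + 31·1250623·12 + 2·1303841·37 = 1181826376.
1181826376 mod 61280527 = 17496363.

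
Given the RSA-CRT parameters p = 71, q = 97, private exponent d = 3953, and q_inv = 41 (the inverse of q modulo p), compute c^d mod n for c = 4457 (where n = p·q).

6707

d_p = d mod (p−1) = 3953 mod 70 = 33; d_q = d mod (q−1) = 17.
m₁ = c^(d_p) mod p: c ≡ 55 (mod 71), and 55^33 mod 71 = 33.
m₂ = c^(d_q) mod q: c ≡ 92 (mod 97), and 92^17 mod 97 = 14.
h = q_inv·(m₁ − m₂) mod p = 41·(33 − 14) mod 71 = 69.
m = m₂ + h·q = 14 + 69·97 = 6707.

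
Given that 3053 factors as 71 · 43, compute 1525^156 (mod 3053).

3002

Mod 71: 1525 ≡ 34; by Fermat, exponent reduces to 156 mod 70 = 16; 34^16 ≡ 20 (mod 71).
Mod 43: 1525 ≡ 20; by Fermat, exponent reduces to 156 mod 42 = 30; 20^30 ≡ 35 (mod 43).
Combine by CRT: x ≡ 20 (mod 71), x ≡ 35 (mod 43) ⇒ x ≡ 3002 (mod 3053).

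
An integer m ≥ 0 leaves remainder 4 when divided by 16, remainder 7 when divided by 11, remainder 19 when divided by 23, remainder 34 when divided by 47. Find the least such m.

The moduli are pairwise coprime; N = 16·11·23·47 = 190256.
N/16 = 11891; 11891 ≡ 3 (mod 16); 3·11 ≡ 1, so inverse 11.
N/11 = 17296; 17296 ≡ 4 (mod 11); 4·3 ≡ 1, so inverse 3.
N/23 = 8272; 8272 ≡ 15 (mod 23); 15·20 ≡ 1, so inverse 20.
N/47 = 4048; 4048 ≡ 6 (mod 47); 6·8 ≡ 1, so inverse 8.
m ≡ 4·11891·11 + 7·17296·3 + 19·8272·20 + 34·4048·8 = 5130836.
5130836 mod 190256 = 184180.

184180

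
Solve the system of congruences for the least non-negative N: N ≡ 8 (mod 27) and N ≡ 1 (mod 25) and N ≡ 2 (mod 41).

The moduli are pairwise coprime; M = 27·25·41 = 27675.
M/27 = 1025; 1025 ≡ 26 (mod 27); 26·26 ≡ 1, so inverse 26.
M/25 = 1107; 1107 ≡ 7 (mod 25); 7·18 ≡ 1, so inverse 18.
M/41 = 675; 675 ≡ 19 (mod 41); 19·13 ≡ 1, so inverse 13.
N ≡ 8·1025·26 + 1·1107·18 + 2·675·13 = 250676.
250676 mod 27675 = 1601.

1601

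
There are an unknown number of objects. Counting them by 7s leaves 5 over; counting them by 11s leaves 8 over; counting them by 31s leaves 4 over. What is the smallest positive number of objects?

From N ≡ 5 (mod 7) write N = 5 + 7t. Substituting into N ≡ 8 (mod 11) gives 7t ≡ 3 (mod 11), and since 7⁻¹ ≡ 8 (mod 11), t ≡ 2. Hence N ≡ 5 + 7·2 = 19 (mod 77).
From N ≡ 19 (mod 77) write N = 19 + 77t. Substituting into N ≡ 4 (mod 31) gives 77t ≡ 16 (mod 31), and since 15⁻¹ ≡ 29 (mod 31), t ≡ 30. Hence N ≡ 19 + 77·30 = 2329 (mod 2387).

2329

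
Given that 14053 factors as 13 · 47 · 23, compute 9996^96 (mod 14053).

2497

Mod 13: 9996 ≡ 12; since 12 | 96, by Fermat 12^96 ≡ 1 (mod 13).
Mod 47: 9996 ≡ 32; by Fermat, exponent reduces to 96 mod 46 = 4; 32^4 ≡ 6 (mod 47).
Mod 23: 9996 ≡ 14; by Fermat, exponent reduces to 96 mod 22 = 8; 14^8 ≡ 13 (mod 23).
Combine by CRT: x ≡ 1 (mod 13), x ≡ 6 (mod 47), x ≡ 13 (mod 23) ⇒ x ≡ 2497 (mod 14053).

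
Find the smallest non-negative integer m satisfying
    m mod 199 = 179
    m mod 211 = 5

24059

From m ≡ 179 (mod 199) write m = 179 + 199t. Substituting into m ≡ 5 (mod 211) gives 199t ≡ 37 (mod 211), and since 199⁻¹ ≡ 123 (mod 211), t ≡ 120. Hence m ≡ 179 + 199·120 = 24059 (mod 41989).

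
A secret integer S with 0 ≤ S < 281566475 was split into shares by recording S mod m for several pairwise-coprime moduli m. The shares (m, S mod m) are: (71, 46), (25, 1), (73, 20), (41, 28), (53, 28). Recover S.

129078401

From S ≡ 46 (mod 71) write S = 46 + 71t. Substituting into S ≡ 1 (mod 25) gives 71t ≡ 5 (mod 25), and since 21⁻¹ ≡ 6 (mod 25), t ≡ 5. Hence S ≡ 46 + 71·5 = 401 (mod 1775).
From S ≡ 401 (mod 1775) write S = 401 + 1775t. Substituting into S ≡ 20 (mod 73) gives 1775t ≡ 57 (mod 73), and since 23⁻¹ ≡ 54 (mod 73), t ≡ 12. Hence S ≡ 401 + 1775·12 = 21701 (mod 129575).
From S ≡ 21701 (mod 129575) write S = 21701 + 129575t. Substituting into S ≡ 28 (mod 41) gives 129575t ≡ 16 (mod 41), and since 15⁻¹ ≡ 11 (mod 41), t ≡ 12. Hence S ≡ 21701 + 129575·12 = 1576601 (mod 5312575).
From S ≡ 1576601 (mod 5312575) write S = 1576601 + 5312575t. Substituting into S ≡ 28 (mod 53) gives 5312575t ≡ 18 (mod 53), and since 14⁻¹ ≡ 19 (mod 53), t ≡ 24. Hence S ≡ 1576601 + 5312575·24 = 129078401 (mod 281566475).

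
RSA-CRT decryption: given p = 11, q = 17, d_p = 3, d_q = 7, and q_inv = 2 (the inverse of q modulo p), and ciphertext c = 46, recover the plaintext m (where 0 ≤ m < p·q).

m₁ = c^(d_p) mod p: c ≡ 2 (mod 11), and 2^3 mod 11 = 8.
m₂ = c^(d_q) mod q: c ≡ 12 (mod 17), and 12^7 mod 17 = 7.
h = q_inv·(m₁ − m₂) mod p = 2·(8 − 7) mod 11 = 2.
m = m₂ + h·q = 7 + 2·17 = 41.

41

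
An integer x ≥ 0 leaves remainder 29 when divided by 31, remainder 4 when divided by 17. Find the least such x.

463

From x ≡ 29 (mod 31) write x = 29 + 31t. Substituting into x ≡ 4 (mod 17) gives 31t ≡ 9 (mod 17), and since 14⁻¹ ≡ 11 (mod 17), t ≡ 14. Hence x ≡ 29 + 31·14 = 463 (mod 527).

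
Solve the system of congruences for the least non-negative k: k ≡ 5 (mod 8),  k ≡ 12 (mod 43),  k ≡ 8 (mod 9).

The moduli are pairwise coprime; N = 8·43·9 = 3096.
N/8 = 387; 387 ≡ 3 (mod 8); 3·3 ≡ 1, so inverse 3.
N/43 = 72; 72 ≡ 29 (mod 43); 29·3 ≡ 1, so inverse 3.
N/9 = 344; 344 ≡ 2 (mod 9); 2·5 ≡ 1, so inverse 5.
k ≡ 5·387·3 + 12·72·3 + 8·344·5 = 22157.
22157 mod 3096 = 485.

485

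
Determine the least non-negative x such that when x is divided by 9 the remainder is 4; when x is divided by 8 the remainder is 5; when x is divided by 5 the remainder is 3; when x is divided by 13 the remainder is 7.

2893

The moduli are pairwise coprime; N = 9·8·5·13 = 4680.
N/9 = 520; 520 ≡ 7 (mod 9); 7·4 ≡ 1, so inverse 4.
N/8 = 585; 585 ≡ 1 (mod 8), inverse 1.
N/5 = 936; 936 ≡ 1 (mod 5), inverse 1.
N/13 = 360; 360 ≡ 9 (mod 13); 9·3 ≡ 1, so inverse 3.
x ≡ 4·520·4 + 5·585·1 + 3·936·1 + 7·360·3 = 21613.
21613 mod 4680 = 2893.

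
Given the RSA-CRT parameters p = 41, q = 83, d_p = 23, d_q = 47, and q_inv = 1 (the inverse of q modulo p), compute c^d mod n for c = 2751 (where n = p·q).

m₁ = c^(d_p) mod p: c ≡ 4 (mod 41), and 4^23 mod 41 = 23.
m₂ = c^(d_q) mod q: c ≡ 12 (mod 83), and 12^47 mod 83 = 59.
h = q_inv·(m₁ − m₂) mod p = 1·(23 − 59) mod 41 = 5.
m = m₂ + h·q = 59 + 5·83 = 474.

474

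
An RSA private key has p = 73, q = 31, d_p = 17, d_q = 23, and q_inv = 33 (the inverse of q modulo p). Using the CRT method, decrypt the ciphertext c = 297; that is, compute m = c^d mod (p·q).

1991

m₁ = c^(d_p) mod p: c ≡ 5 (mod 73), and 5^17 mod 73 = 20.
m₂ = c^(d_q) mod q: c ≡ 18 (mod 31), and 18^23 mod 31 = 7.
h = q_inv·(m₁ − m₂) mod p = 33·(20 − 7) mod 73 = 64.
m = m₂ + h·q = 7 + 64·31 = 1991.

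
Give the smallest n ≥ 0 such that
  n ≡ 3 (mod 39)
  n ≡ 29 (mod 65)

Combine the congruences pairwise.
gcd(39, 65) = 13 and 13 | (29 − 3), so the pair is consistent; merging gives n ≡ 159 (mod 195), where 195 = lcm(39, 65).
The solution is unique modulo lcm(39, 65) = 195.

159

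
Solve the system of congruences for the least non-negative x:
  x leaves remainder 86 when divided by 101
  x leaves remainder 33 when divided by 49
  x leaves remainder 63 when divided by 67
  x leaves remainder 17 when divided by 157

30284532

Combine the congruences pairwise.
From x ≡ 86 (mod 101) write x = 86 + 101t. Substituting into x ≡ 33 (mod 49) gives 101t ≡ 45 (mod 49), and since 3⁻¹ ≡ 33 (mod 49), t ≡ 15. Hence x ≡ 86 + 101·15 = 1601 (mod 4949).
From x ≡ 1601 (mod 4949) write x = 1601 + 4949t. Substituting into x ≡ 63 (mod 67) gives 4949t ≡ 3 (mod 67), and since 58⁻¹ ≡ 52 (mod 67), t ≡ 22. Hence x ≡ 1601 + 4949·22 = 110479 (mod 331583).
From x ≡ 110479 (mod 331583) write x = 110479 + 331583t. Substituting into x ≡ 17 (mod 157) gives 331583t ≡ 66 (mod 157), and since 156⁻¹ ≡ 156 (mod 157), t ≡ 91. Hence x ≡ 110479 + 331583·91 = 30284532 (mod 52058531).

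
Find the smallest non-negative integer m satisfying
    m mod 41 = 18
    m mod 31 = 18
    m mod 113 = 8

From m ≡ 18 (mod 41) write m = 18 + 41t. Substituting into m ≡ 18 (mod 31) gives 41t ≡ 0 (mod 31), and since 10⁻¹ ≡ 28 (mod 31), t ≡ 0. Hence m ≡ 18 + 41·0 = 18 (mod 1271).
From m ≡ 18 (mod 1271) write m = 18 + 1271t. Substituting into m ≡ 8 (mod 113) gives 1271t ≡ 103 (mod 113), and since 28⁻¹ ≡ 109 (mod 113), t ≡ 40. Hence m ≡ 18 + 1271·40 = 50858 (mod 143623).

50858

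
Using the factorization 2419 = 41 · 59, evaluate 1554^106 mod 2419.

Mod 41: 1554 ≡ 37; by Fermat, exponent reduces to 106 mod 40 = 26; 37^26 ≡ 37 (mod 41).
Mod 59: 1554 ≡ 20; by Fermat, exponent reduces to 106 mod 58 = 48; 20^48 ≡ 49 (mod 59).
Combine by CRT: x ≡ 37 (mod 41), x ≡ 49 (mod 59) ⇒ x ≡ 816 (mod 2419).

816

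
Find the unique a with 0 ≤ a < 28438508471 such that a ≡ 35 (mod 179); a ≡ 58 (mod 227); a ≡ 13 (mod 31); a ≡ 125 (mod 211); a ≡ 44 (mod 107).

19564150326

The moduli are pairwise coprime; N = 179·227·31·211·107 = 28438508471.
N/179 = 158874349; 158874349 ≡ 35 (mod 179); 35·133 ≡ 1, so inverse 133.
N/227 = 125279773; 125279773 ≡ 62 (mod 227); 62·11 ≡ 1, so inverse 11.
N/31 = 917371241; 917371241 ≡ 21 (mod 31); 21·3 ≡ 1, so inverse 3.
N/211 = 134779661; 134779661 ≡ 35 (mod 211); 35·205 ≡ 1, so inverse 205.
N/107 = 265780453; 265780453 ≡ 50 (mod 107); 50·15 ≡ 1, so inverse 15.
a ≡ 35·158874349·133 + 58·125279773·11 + 13·917371241·3 + 125·134779661·205 + 44·265780453·15 = 4484409980273.
4484409980273 mod 28438508471 = 19564150326.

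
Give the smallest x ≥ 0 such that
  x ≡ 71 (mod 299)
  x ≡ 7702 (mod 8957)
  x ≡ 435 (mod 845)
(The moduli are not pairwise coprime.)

939230

gcd(299, 8957) = 13 and 13 | (7702 − 71), so the pair is consistent; merging gives x ≡ 115186 (mod 206011), where 206011 = lcm(299, 8957).
gcd(206011, 845) = 169 and 169 | (435 − 115186), so the pair is consistent; merging gives x ≡ 939230 (mod 1030055), where 1030055 = lcm(206011, 845).
The solution is unique modulo lcm(299, 8957, 845) = 1030055.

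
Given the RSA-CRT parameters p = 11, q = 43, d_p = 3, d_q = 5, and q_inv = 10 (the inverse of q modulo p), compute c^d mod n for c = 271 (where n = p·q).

332

m₁ = c^(d_p) mod p: c ≡ 7 (mod 11), and 7^3 mod 11 = 2.
m₂ = c^(d_q) mod q: c ≡ 13 (mod 43), and 13^5 mod 43 = 31.
h = q_inv·(m₁ − m₂) mod p = 10·(2 − 31) mod 11 = 7.
m = m₂ + h·q = 31 + 7·43 = 332.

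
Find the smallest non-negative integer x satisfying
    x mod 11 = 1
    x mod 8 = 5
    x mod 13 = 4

The moduli are pairwise coprime; N = 11·8·13 = 1144.
N/11 = 104; 104 ≡ 5 (mod 11); 5·9 ≡ 1, so inverse 9.
N/8 = 143; 143 ≡ 7 (mod 8); 7·7 ≡ 1, so inverse 7.
N/13 = 88; 88 ≡ 10 (mod 13); 10·4 ≡ 1, so inverse 4.
x ≡ 1·104·9 + 5·143·7 + 4·88·4 = 7349.
7349 mod 1144 = 485.

485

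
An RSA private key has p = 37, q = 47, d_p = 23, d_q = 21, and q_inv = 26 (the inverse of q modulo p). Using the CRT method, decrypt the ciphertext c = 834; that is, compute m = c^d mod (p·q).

1018

m₁ = c^(d_p) mod p: c ≡ 20 (mod 37), and 20^23 mod 37 = 19.
m₂ = c^(d_q) mod q: c ≡ 35 (mod 47), and 35^21 mod 47 = 31.
h = q_inv·(m₁ − m₂) mod p = 26·(19 − 31) mod 37 = 21.
m = m₂ + h·q = 31 + 21·47 = 1018.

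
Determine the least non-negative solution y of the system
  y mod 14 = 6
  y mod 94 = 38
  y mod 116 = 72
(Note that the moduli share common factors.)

gcd(14, 94) = 2 and 2 | (38 − 6), so the pair is consistent; merging gives y ≡ 132 (mod 658), where 658 = lcm(14, 94).
gcd(658, 116) = 2 and 2 | (72 − 132), so the pair is consistent; merging gives y ≡ 17240 (mod 38164), where 38164 = lcm(658, 116).
The solution is unique modulo lcm(14, 94, 116) = 38164.

17240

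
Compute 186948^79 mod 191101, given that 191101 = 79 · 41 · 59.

Mod 79: 186948 ≡ 34; by Fermat, exponent reduces to 79 mod 78 = 1; 34^1 ≡ 34 (mod 79).
Mod 41: 186948 ≡ 29; by Fermat, exponent reduces to 79 mod 40 = 39; 29^39 ≡ 17 (mod 41).
Mod 59: 186948 ≡ 36; by Fermat, exponent reduces to 79 mod 58 = 21; 36^21 ≡ 48 (mod 59).
Combine by CRT: x ≡ 34 (mod 79), x ≡ 17 (mod 41), x ≡ 48 (mod 59) ⇒ x ≡ 96572 (mod 191101).

96572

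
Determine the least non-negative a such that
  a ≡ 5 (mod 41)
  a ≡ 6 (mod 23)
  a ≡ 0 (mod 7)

5089

The moduli are pairwise coprime; N = 41·23·7 = 6601.
N/41 = 161; 161 ≡ 38 (mod 41); 38·27 ≡ 1, so inverse 27.
N/23 = 287; 287 ≡ 11 (mod 23); 11·21 ≡ 1, so inverse 21.
N/7 = 943; 943 ≡ 5 (mod 7); 5·3 ≡ 1, so inverse 3.
a ≡ 5·161·27 + 6·287·21 + 0·943·3 = 57897.
57897 mod 6601 = 5089.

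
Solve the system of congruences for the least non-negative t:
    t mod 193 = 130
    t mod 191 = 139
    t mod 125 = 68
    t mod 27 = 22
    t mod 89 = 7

The moduli are pairwise coprime; N = 193·191·125·27·89 = 11072723625.
N/193 = 57371625; 57371625 ≡ 59 (mod 193); 59·36 ≡ 1, so inverse 36.
N/191 = 57972375; 57972375 ≡ 55 (mod 191); 55·66 ≡ 1, so inverse 66.
N/125 = 88581789; 88581789 ≡ 39 (mod 125); 39·109 ≡ 1, so inverse 109.
N/27 = 410100875; 410100875 ≡ 8 (mod 27); 8·17 ≡ 1, so inverse 17.
N/89 = 124412625; 124412625 ≡ 59 (mod 89); 59·86 ≡ 1, so inverse 86.
t ≡ 130·57371625·36 + 139·57972375·66 + 68·88581789·109 + 22·410100875·17 + 7·124412625·86 = 1685180120818.
1685180120818 mod 11072723625 = 2126129818.

2126129818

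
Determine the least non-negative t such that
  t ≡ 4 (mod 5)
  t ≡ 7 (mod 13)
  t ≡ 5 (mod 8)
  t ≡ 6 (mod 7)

Combine the congruences pairwise.
From t ≡ 4 (mod 5) write t = 4 + 5s. Substituting into t ≡ 7 (mod 13) gives 5s ≡ 3 (mod 13), and since 5⁻¹ ≡ 8 (mod 13), s ≡ 11. Hence t ≡ 4 + 5·11 = 59 (mod 65).
From t ≡ 59 (mod 65) write t = 59 + 65s. Substituting into t ≡ 5 (mod 8) gives 65s ≡ 2 (mod 8), and since 1⁻¹ ≡ 1 (mod 8), s ≡ 2. Hence t ≡ 59 + 65·2 = 189 (mod 520).
From t ≡ 189 (mod 520) write t = 189 + 520s. Substituting into t ≡ 6 (mod 7) gives 520s ≡ 6 (mod 7), and since 2⁻¹ ≡ 4 (mod 7), s ≡ 3. Hence t ≡ 189 + 520·3 = 1749 (mod 3640).

1749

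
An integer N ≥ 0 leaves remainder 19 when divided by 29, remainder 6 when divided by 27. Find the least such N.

From N ≡ 19 (mod 29) write N = 19 + 29t. Substituting into N ≡ 6 (mod 27) gives 29t ≡ 14 (mod 27), and since 2⁻¹ ≡ 14 (mod 27), t ≡ 7. Hence N ≡ 19 + 29·7 = 222 (mod 783).

222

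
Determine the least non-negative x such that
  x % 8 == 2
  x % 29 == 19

106

From x ≡ 2 (mod 8) write x = 2 + 8t. Substituting into x ≡ 19 (mod 29) gives 8t ≡ 17 (mod 29), and since 8⁻¹ ≡ 11 (mod 29), t ≡ 13. Hence x ≡ 2 + 8·13 = 106 (mod 232).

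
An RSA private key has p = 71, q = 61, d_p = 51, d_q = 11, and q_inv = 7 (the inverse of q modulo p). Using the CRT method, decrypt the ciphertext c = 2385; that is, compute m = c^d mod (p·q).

m₁ = c^(d_p) mod p: c ≡ 42 (mod 71), and 42^51 mod 71 = 59.
m₂ = c^(d_q) mod q: c ≡ 6 (mod 61), and 6^11 mod 61 = 44.
h = q_inv·(m₁ − m₂) mod p = 7·(59 − 44) mod 71 = 34.
m = m₂ + h·q = 44 + 34·61 = 2118.

2118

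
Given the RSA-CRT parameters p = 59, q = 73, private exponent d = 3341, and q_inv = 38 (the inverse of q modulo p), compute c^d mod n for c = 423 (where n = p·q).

2469

d_p = d mod (p−1) = 3341 mod 58 = 35; d_q = d mod (q−1) = 29.
m₁ = c^(d_p) mod p: c ≡ 10 (mod 59), and 10^35 mod 59 = 50.
m₂ = c^(d_q) mod q: c ≡ 58 (mod 73), and 58^29 mod 73 = 60.
h = q_inv·(m₁ − m₂) mod p = 38·(50 − 60) mod 59 = 33.
m = m₂ + h·q = 60 + 33·73 = 2469.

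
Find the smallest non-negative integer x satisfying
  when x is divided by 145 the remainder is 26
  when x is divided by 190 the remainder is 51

4231

gcd(145, 190) = 5 and 5 | (51 − 26), so the pair is consistent; merging gives x ≡ 4231 (mod 5510), where 5510 = lcm(145, 190).
The solution is unique modulo lcm(145, 190) = 5510.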